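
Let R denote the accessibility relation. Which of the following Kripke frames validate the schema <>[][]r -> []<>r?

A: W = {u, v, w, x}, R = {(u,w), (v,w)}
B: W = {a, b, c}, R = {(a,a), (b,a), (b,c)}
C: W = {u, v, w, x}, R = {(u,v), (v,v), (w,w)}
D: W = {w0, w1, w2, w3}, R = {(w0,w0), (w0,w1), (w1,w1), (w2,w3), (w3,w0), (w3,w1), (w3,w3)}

The schema corresponds to a generalized confluence (Geach) condition: forall x forall y forall z ((xRy & xRz) -> exists w (y R^2 w & zRw)).
A: fails — uRw, uRw but no t with wR²t and wRt.
B: fails — bRa, bRc but no w with aR²w and cRw.
C: condition met.
D: condition met.
Valid on: C, D.

C, D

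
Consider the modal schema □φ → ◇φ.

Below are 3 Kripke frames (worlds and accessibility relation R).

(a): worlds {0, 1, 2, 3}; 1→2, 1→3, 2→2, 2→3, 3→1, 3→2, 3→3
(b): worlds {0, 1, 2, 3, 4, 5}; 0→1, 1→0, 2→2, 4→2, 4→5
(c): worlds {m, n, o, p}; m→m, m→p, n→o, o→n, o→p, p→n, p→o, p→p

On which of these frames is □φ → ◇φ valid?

(c)

This is the axiom for seriality; its first-order frame correspondent is ∀x ∃y Rxy.
(a): fails — world 0 has no successor.
(b): fails — world 3 has no successor.
(c): satisfies the condition.
Valid on: (c).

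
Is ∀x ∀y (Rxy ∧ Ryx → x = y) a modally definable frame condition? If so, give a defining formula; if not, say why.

Not definable by any modal formula

If a class were modally definable it would be closed under surjective bounded morphisms (Goldblatt–Thomason).
The 6-cycle (worlds a,b,c,d,e,f with a→b→c→d→e→f→a) is antisymmetric. Sending even-indexed worlds to • and odd-indexed worlds to ∘ is a surjective bounded morphism onto the two-world frame with •↔∘, which is not antisymmetric.
So no modal formula (or set of formulas) defines exactly the antisymmetric frames.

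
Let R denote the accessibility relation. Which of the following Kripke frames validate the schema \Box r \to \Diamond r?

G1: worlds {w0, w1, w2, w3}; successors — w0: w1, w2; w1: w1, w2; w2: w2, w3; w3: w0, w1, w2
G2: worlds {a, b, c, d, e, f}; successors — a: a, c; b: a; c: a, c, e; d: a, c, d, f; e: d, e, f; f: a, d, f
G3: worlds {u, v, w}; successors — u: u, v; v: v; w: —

Frame correspondent (Sahlqvist): \forall x \exists y Rxy — i.e. seriality.
G1: condition met.
G2: condition met.
G3: fails — world w has no successor.

G1, G2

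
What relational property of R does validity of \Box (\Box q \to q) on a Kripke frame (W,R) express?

Suppose □(□q→q) is valid. Take Rxy and set V(q)={w : Ryw}. Then at y, □q holds; since □(□q→q) at x, □q→q at y, so q at y, i.e. Ryy.
Conversely, any frame satisfying \forall x \forall y (Rxy \to Ryy) validates the schema.
So the correspondent is shift-reflexivity.

shift-reflexivity: \forall x \forall y (Rxy \to Ryy)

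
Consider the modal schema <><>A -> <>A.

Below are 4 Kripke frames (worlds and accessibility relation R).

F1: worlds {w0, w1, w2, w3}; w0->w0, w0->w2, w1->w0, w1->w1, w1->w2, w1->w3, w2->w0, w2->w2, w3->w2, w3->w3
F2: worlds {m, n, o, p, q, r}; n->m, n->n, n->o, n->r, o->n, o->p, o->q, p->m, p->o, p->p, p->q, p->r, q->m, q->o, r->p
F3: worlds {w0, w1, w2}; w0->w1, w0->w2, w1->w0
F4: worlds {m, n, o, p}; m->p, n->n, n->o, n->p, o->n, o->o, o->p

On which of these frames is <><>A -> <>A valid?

F4

This is the axiom for transitivity; its first-order frame correspondent is forall x forall y forall z (Rxy & Ryz -> Rxz).
F1: fails — Rw3w2 and Rw2w0 but not Rw3w0.
F2: fails — Ron and Rnr but not Ror.
F3: fails — Rw0w1 and Rw1w0 but not Rw0w0.
F4: satisfies the condition.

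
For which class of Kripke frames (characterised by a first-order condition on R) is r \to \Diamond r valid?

Equivalently (dual form): □r → r.
Suppose □r→r is valid. At any x set V(r)={w : Rxw}. Then □r holds at x, so r holds at x, i.e. Rxx.
Conversely, any frame satisfying \forall x Rxx validates the schema.
So the correspondent is reflexivity.

reflexivity: \forall x Rxx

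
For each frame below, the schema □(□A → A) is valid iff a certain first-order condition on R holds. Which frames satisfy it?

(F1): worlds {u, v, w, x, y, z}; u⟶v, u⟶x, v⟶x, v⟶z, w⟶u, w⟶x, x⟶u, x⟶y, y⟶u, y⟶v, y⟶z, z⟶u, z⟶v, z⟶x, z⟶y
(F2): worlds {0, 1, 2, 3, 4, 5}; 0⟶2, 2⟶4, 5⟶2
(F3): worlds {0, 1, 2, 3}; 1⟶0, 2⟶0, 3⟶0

none

The schema corresponds to shift-reflexivity: ∀x ∀y (Rxy → Ryy).
(F1): fails — Ruv but not Rvv.
(F2): fails — R52 but not R22.
(F3): fails — R10 but not R00.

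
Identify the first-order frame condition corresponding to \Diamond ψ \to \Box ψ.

Partial functionality

This is the CD axiom.
Its frame correspondent is partial functionality — \forall x \forall y \forall z (Rxy \wedge Rxz \to y = z).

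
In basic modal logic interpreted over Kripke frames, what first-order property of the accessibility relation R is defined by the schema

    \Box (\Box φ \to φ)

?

Suppose □(□φ→φ) is valid. Take Rxy and set V(φ)={w : Ryw}. Then at y, □φ holds; since □(□φ→φ) at x, □φ→φ at y, so φ at y, i.e. Ryy.

Shift-reflexivity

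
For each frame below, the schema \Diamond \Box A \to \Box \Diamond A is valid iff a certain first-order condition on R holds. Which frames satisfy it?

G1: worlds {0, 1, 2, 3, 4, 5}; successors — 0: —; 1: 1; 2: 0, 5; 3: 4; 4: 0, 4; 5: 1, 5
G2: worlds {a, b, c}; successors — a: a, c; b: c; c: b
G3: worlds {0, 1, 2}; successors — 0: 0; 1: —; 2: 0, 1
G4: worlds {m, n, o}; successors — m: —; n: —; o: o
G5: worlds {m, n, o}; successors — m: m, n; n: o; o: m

The schema corresponds to convergence: \forall x \forall y \forall z (Rxy \wedge Rxz \to \exists w (Ryw \wedge Rzw)).
G1: fails — R25 and R20 but 5 and 0 have no common successor.
G2: fails — Raa and Rac but a and c have no common successor.
G3: fails — R20 and R21 but 0 and 1 have no common successor.
G4: ✓.
G5: fails — Rmn and Rmm but n and m have no common successor.

G4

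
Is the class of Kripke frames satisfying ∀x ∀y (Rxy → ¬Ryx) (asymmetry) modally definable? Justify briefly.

No

Any modally definable frame class is closed under surjective bounded morphisms.
The 3-cycle (worlds s,t,u with s→t→u→s) is asymmetric. Mapping every world to a single reflexive point • is a surjective bounded morphism, and the reflexive point is not asymmetric (R•• but asymmetry requires ¬R••).
Hence asymmetry is not modally definable.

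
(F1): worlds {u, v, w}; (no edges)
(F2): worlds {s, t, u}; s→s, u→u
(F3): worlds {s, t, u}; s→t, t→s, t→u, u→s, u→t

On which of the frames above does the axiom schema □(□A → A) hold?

Frame correspondent (Sahlqvist): ∀x ∀y (Rxy → Ryy) — i.e. shift-reflexivity.
(F1): condition met.
(F2): condition met.
(F3): fails — Rut but not Rtt.

(F1), (F2)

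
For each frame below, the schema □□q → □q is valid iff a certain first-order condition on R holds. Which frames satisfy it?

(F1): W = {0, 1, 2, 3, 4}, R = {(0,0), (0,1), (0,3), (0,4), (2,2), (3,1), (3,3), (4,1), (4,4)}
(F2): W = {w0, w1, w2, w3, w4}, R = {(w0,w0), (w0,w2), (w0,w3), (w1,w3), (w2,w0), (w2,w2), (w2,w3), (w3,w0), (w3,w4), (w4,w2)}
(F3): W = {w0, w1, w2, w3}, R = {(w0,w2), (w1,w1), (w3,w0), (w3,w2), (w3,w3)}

(F1)

The schema corresponds to density: ∀x ∀y (Rxy → ∃z (Rxz ∧ Rzy)).
(F1): ✓.
(F2): fails — Rw1w3 but no z with Rw1z and Rzw3.
(F3): fails — Rw0w2 but no z with Rw0z and Rzw2.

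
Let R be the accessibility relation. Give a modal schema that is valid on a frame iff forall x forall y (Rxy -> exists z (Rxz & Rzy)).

A defining formula is □□p → □p (the C4 axiom).

□□p → □p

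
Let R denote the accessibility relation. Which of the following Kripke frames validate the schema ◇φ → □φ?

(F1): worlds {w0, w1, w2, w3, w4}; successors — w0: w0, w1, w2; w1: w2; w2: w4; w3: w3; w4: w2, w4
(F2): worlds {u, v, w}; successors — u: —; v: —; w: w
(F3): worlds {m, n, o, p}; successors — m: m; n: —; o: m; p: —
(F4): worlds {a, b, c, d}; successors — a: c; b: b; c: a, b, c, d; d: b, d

(F2), (F3)

The schema corresponds to partial functionality: ∀x ∀y ∀z (Rxy ∧ Rxz → y = z).
(F1): fails — w0 sees both w0 and w1.
(F2): holds.
(F3): holds.
(F4): fails — c sees both a and b.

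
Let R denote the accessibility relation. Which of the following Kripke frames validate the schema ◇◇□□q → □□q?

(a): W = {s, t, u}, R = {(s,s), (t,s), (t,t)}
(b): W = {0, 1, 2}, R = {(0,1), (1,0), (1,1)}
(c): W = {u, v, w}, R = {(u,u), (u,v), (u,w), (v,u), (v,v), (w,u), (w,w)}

(b), (c)

This is the axiom for a generalized confluence (Geach) condition; its first-order frame correspondent is ∀x ∀y ∀z ((xR²y ∧ xR²z) → ∃w (yR²w ∧ z = w)).
(a): fails — tR²s, tR²t but no w with sR²w and t=w.
(b): satisfies the condition.
(c): satisfies the condition.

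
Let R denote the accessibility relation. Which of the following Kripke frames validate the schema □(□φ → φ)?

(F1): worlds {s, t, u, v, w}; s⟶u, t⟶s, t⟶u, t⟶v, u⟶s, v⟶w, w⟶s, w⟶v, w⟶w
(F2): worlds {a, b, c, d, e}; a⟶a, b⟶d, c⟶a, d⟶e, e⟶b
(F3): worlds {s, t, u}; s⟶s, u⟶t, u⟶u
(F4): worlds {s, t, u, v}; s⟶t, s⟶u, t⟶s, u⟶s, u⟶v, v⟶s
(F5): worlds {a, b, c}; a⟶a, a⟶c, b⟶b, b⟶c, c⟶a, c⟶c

(F5)

The schema corresponds to shift-reflexivity: ∀x ∀y (Rxy → Ryy).
(F1): fails — Rtv but not Rvv.
(F2): fails — Reb but not Rbb.
(F3): fails — Rut but not Rtt.
(F4): fails — Ruv but not Rvv.
(F5): holds.
Valid on: (F5).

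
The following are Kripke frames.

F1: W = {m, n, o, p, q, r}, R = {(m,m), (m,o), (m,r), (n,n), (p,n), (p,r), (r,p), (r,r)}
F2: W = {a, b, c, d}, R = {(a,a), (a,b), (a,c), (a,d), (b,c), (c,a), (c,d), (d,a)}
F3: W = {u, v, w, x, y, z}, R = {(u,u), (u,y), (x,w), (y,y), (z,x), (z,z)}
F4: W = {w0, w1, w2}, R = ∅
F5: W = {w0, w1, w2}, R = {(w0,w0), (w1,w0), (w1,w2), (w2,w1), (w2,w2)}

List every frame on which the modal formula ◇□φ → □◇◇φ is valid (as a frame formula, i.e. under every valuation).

Frame correspondent (Sahlqvist): ∀x ∀y ∀z ((xRy ∧ xRz) → ∃w (yRw ∧ zR²w)) — i.e. a generalized confluence (Geach) condition.
F1: fails — mRm, mRo but no w with mRw and oR²w.
F2: fails — aRb, aRb but no w with bRw and bR²w.
F3: fails — xRw, xRw but no t with wRt and wR²t.
F4: condition met.
F5: fails — w1Rw2, w1Rw0 but no w with w2Rw and w0R²w.
Valid on: F4.

F4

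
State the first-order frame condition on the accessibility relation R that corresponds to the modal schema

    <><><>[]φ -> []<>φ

This is a Sahlqvist (Geach-type) schema ◇^3□^1φ → □^1◇^1φ.
First-order correspondent: forall x forall y forall z ((x R^3 y & xRz) -> exists w (yRw & zRw)).

forall x forall y forall z ((x R^3 y & xRz) -> exists w (yRw & zRw))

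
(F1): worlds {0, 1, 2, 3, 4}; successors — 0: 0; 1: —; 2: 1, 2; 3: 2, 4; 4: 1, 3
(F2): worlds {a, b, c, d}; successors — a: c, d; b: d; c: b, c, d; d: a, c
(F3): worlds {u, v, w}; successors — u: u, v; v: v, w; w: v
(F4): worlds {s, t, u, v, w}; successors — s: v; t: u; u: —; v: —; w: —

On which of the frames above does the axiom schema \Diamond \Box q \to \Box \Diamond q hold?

The schema corresponds to convergence: \forall x \forall y \forall z (Rxy \wedge Rxz \to \exists w (Ryw \wedge Rzw)).
(F1): fails — R22 and R21 but 2 and 1 have no common successor.
(F2): fails — Rcd and Rcb but d and b have no common successor.
(F3): ✓.
(F4): fails — Rsv and Rsv but v and v have no common successor.

(F3)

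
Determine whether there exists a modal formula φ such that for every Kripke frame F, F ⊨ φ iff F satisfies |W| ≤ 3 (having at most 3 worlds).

No

Any modally definable frame class is closed under disjoint unions.
Any modal formula valid on each of 4 disjoint one-world frames is valid on their disjoint union (validity is preserved under disjoint unions). Each one-world frame has |W|=1≤3, but the union has |W|=4.
Hence having at most 3 worlds is not modally definable.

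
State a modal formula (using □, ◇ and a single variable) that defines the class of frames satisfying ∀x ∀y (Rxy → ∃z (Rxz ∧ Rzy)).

□□p → □p

A defining formula is □□p → □p (the C4 axiom).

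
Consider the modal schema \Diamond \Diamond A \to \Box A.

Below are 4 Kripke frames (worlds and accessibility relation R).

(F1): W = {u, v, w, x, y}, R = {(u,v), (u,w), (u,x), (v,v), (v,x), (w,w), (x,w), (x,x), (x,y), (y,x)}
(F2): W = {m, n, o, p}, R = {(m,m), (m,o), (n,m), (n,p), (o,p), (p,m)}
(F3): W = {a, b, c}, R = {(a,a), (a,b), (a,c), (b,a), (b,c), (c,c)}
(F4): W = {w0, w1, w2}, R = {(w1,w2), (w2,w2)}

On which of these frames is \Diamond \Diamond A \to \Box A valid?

Frame correspondent (Sahlqvist): \forall x \forall y \forall z ((x R^2 y \wedge xRz) \to \exists w (y = w \wedge z = w)) — i.e. a generalized confluence (Geach) condition.
(F1): fails — uR²v, uRw but v ≠ w.
(F2): fails — mR²m, mRo but m ≠ o.
(F3): fails — aR²a, aRb but a ≠ b.
(F4): condition met.
Valid on: (F4).

(F4)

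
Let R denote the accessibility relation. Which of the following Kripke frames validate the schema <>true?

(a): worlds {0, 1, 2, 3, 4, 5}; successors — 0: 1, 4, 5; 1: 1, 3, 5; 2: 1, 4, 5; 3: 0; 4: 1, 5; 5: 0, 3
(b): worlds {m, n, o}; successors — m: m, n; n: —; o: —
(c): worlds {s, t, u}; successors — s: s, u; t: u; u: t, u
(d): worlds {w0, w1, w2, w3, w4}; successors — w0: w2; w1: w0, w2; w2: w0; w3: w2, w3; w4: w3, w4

(a), (c), (d)

This is the axiom for seriality; its first-order frame correspondent is forall x exists y Rxy.
(a): holds.
(b): fails — world n has no successor.
(c): holds.
(d): holds.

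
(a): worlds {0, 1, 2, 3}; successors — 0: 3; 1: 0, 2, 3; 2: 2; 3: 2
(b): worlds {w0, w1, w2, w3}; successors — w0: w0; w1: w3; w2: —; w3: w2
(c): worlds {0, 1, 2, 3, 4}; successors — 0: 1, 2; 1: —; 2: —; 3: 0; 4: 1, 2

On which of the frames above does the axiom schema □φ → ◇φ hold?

The schema corresponds to seriality: ∀x ∃y Rxy.
(a): holds.
(b): fails — world w2 has no successor.
(c): fails — world 1 has no successor.

(a)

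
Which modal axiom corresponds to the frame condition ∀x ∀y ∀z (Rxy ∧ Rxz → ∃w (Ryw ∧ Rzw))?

A defining formula is ◇□p → □◇p (the .2 axiom).

◇□p → □◇p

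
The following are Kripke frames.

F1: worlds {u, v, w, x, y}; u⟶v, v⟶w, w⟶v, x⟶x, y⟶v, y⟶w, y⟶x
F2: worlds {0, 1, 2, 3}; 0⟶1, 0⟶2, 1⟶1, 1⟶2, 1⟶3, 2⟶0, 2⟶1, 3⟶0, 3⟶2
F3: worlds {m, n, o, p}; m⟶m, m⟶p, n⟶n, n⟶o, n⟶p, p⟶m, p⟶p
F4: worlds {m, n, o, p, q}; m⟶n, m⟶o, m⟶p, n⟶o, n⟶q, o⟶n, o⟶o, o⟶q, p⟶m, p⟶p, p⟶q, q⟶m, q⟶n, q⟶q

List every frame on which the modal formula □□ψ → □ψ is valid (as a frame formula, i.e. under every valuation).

F3, F4

This is the axiom for density; its first-order frame correspondent is ∀x ∀y (Rxy → ∃z (Rxz ∧ Rzy)).
F1: fails — Ruv but no z with Ruz and Rzv.
F2: fails — R20 but no z with R2z and Rz0.
F3: condition met.
F4: condition met.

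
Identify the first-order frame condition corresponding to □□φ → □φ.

Suppose □□φ→□φ is valid. Take Rxy and set V(φ)={w : xR²w}. Then □□φ at x, so □φ at x, so φ at y, i.e. ∃z(Rxz∧Rzy).
Conversely, on a frame with density the schema holds at every world under every valuation.
So the correspondent is density.

density: ∀x ∀y (Rxy → ∃z (Rxz ∧ Rzy))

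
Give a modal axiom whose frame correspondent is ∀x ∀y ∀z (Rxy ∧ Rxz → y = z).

◇q → □q

This is partial functionality; the standard corresponding axiom is CD: ◇q → □q.
Suppose ◇q→□q is valid. Take Rxy, Rxz and set V(q)={y}. Then ◇q at x, so □q at x, so q at z, i.e. z=y.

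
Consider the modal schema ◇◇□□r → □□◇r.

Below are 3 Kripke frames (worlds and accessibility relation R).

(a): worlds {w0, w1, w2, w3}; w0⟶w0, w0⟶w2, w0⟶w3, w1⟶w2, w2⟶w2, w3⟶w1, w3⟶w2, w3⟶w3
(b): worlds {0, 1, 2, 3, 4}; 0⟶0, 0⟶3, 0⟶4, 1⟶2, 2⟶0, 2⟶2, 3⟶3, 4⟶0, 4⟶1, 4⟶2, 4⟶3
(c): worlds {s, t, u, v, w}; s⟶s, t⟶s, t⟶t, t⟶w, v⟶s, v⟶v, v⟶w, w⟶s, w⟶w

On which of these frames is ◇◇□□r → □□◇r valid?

This is the axiom for a generalized confluence (Geach) condition; its first-order frame correspondent is ∀x ∀y ∀z ((xR²y ∧ xR²z) → ∃w (yR²w ∧ zRw)).
(a): satisfies the condition.
(b): fails — 0R²1, 0R²3 but no w with 1R²w and 3Rw.
(c): satisfies the condition.
Valid on: (a), (c).

(a), (c)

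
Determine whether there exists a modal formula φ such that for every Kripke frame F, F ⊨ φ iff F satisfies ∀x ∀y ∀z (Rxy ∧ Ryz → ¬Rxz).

Modal frame validity is preserved under surjective bounded morphisms.
The 7-cycle (worlds a,b,c,d,e,f,g with a→b→c→d→e→f→g→a) is intransitive. Mapping every world to a single reflexive point • is a surjective bounded morphism; the reflexive point is not intransitive (R••∧R•• but R••).
So the class is not modally definable.

Not modally definable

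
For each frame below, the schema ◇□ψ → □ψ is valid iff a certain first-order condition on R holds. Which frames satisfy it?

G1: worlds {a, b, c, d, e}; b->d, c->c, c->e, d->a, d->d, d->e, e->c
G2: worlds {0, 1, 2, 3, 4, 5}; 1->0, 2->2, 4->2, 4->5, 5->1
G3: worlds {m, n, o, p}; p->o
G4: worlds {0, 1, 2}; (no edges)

G4

Frame correspondent (Sahlqvist): ∀x ∀y ∀z (Rxy ∧ Rxz → Ryz) — i.e. the Euclidean property.
G1: fails — Rce and Rce but not Ree.
G2: fails — R10 and R10 but not R00.
G3: fails — Rpo and Rpo but not Roo.
G4: condition met.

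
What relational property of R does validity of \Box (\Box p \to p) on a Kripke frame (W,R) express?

This schema is the T□ axiom.
Its frame correspondent is shift-reflexivity — \forall x \forall y (Rxy \to Ryy).

Shift-reflexivity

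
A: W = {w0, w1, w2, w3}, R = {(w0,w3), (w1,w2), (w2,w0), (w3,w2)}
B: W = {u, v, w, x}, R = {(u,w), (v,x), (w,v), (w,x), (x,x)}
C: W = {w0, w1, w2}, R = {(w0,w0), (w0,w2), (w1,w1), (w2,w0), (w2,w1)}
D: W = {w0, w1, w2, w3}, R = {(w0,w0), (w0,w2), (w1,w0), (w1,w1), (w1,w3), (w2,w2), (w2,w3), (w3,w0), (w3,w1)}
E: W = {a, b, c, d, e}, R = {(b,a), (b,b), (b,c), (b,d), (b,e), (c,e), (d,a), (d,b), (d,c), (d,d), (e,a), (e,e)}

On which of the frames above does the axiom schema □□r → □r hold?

The schema corresponds to density: ∀x ∀y (Rxy → ∃z (Rxz ∧ Rzy)).
A: fails — Rw1w2 but no z with Rw1z and Rzw2.
B: fails — Ruw but no z with Ruz and Rzw.
C: satisfies the condition.
D: satisfies the condition.
E: satisfies the condition.
Valid on: C, D, E.

C, D, E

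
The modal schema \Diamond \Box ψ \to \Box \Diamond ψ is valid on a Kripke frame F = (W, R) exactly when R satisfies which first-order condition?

convergence

Suppose ◇□ψ→□◇ψ is valid. Take Rxy, Rxz and set V(ψ)={w : Ryw}. Then □ψ at y so ◇□ψ at x, so □◇ψ at x, so ◇ψ at z, giving w with Rzw and Ryw.
Conversely, on a frame with convergence the schema holds at every world under every valuation.
Frame condition: \forall x \forall y \forall z (Rxy \wedge Rxz \to \exists w (Ryw \wedge Rzw)).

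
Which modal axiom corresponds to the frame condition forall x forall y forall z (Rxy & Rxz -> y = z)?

◇ψ → □ψ

A defining formula is ◇ψ → □ψ (the CD axiom).
Suppose ◇ψ→□ψ is valid. Take Rxy, Rxz and set V(ψ)={y}. Then ◇ψ at x, so □ψ at x, so ψ at z, i.e. z=y.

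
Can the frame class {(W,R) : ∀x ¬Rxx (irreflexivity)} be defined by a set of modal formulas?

Modal frame validity is preserved under surjective bounded morphisms.
The 2-cycle (worlds a,b with a→b→a) is irreflexive, and the map sending every world to a single reflexive point • is a surjective bounded morphism (forth: every edge maps to (•,•); back: every world has a successor). So any modal formula valid on the 2-cycle is also valid on the reflexive point, which is not irreflexive.
Hence irreflexivity is not modally definable.

No — not modally definable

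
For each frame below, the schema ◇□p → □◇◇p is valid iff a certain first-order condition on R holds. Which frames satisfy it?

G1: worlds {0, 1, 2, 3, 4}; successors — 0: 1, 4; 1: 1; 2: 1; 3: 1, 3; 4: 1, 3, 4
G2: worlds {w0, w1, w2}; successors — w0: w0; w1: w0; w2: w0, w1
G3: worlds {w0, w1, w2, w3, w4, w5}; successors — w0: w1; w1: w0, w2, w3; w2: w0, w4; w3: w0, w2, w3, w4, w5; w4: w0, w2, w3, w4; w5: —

This is the axiom for a generalized confluence (Geach) condition; its first-order frame correspondent is ∀x ∀y ∀z ((xRy ∧ xRz) → ∃w (yRw ∧ zR²w)).
G1: holds.
G2: holds.
G3: fails — w1Rw0, w1Rw0 but no w with w0Rw and w0R²w.
Valid on: G1, G2.

G1, G2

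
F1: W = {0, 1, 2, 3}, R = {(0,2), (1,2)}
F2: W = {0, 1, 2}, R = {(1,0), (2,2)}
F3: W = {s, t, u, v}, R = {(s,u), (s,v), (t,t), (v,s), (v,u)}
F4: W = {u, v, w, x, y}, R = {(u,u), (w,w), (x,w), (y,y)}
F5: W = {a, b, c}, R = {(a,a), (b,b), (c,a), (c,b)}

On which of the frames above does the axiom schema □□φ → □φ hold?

The schema corresponds to density: ∀x ∀y (Rxy → ∃z (Rxz ∧ Rzy)).
F1: fails — R12 but no z with R1z and Rz2.
F2: fails — R10 but no z with R1z and Rz0.
F3: fails — Rvs but no z with Rvz and Rzs.
F4: holds.
F5: holds.
Valid on: F4, F5.

F4, F5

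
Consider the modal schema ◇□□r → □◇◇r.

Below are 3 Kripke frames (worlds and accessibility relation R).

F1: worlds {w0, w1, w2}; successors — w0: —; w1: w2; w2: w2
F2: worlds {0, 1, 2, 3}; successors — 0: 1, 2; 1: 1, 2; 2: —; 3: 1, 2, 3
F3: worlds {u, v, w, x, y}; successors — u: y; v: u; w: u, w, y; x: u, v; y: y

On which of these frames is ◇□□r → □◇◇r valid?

This is the axiom for a generalized confluence (Geach) condition; its first-order frame correspondent is ∀x ∀y ∀z ((xRy ∧ xRz) → ∃w (yR²w ∧ zR²w)).
F1: holds.
F2: fails — 0R1, 0R2 but no w with 1R²w and 2R²w.
F3: holds.
Valid on: F1, F3.

F1, F3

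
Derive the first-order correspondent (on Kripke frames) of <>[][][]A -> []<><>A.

forall x forall y forall z ((xRy & xRz) -> exists w (y R^3 w & z R^2 w))

This is a Sahlqvist (Geach-type) schema ◇^1□^3A → □^1◇^2A.
Minimal-valuation argument: fix x; take any y with xR^1y and any z with xR^1z. Set V(A) to the set of worlds R-reachable from y in exactly 3 steps. Then □^3A holds at y, so the antecedent holds at x; validity forces ◇^2A at z, giving a w with zR^2w and yR^3w.
First-order correspondent: forall x forall y forall z ((xRy & xRz) -> exists w (y R^3 w & z R^2 w)).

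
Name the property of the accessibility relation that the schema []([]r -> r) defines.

shift-reflexivity

Suppose □(□r→r) is valid. Take Rxy and set V(r)={w : Ryw}. Then at y, □r holds; since □(□r→r) at x, □r→r at y, so r at y, i.e. Ryy.
The converse is a direct semantic check.
So the correspondent is shift-reflexivity.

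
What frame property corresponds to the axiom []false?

emptiness of R: forall x forall y ~Rxy

□⊥ is valid iff no world has any successor (otherwise □⊥ fails at any world with one).
Conversely, on a frame with emptiness of R the schema holds at every world under every valuation.
Frame condition: forall x forall y ~Rxy.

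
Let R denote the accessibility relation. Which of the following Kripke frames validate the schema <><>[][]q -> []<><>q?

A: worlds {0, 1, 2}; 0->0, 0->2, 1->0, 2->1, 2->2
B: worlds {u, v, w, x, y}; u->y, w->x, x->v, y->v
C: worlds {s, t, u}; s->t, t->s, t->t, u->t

The schema corresponds to a generalized confluence (Geach) condition: forall x forall y forall z ((x R^2 y & xRz) -> exists w (y R^2 w & z R^2 w)).
A: holds.
B: fails — uR²v, uRy but no t with vR²t and yR²t.
C: holds.

A, C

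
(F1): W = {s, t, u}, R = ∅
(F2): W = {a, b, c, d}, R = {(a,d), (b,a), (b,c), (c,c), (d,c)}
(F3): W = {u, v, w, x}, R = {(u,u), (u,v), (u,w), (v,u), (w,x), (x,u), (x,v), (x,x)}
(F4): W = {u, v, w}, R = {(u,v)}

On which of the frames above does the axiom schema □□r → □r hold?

(F1), (F3)

Frame correspondent (Sahlqvist): ∀x ∀y (Rxy → ∃z (Rxz ∧ Rzy)) — i.e. density.
(F1): satisfies the condition.
(F2): fails — Rba but no z with Rbz and Rza.
(F3): satisfies the condition.
(F4): fails — Ruv but no z with Ruz and Rzv.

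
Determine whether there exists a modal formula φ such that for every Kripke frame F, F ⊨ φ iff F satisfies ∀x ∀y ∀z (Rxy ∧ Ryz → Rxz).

The condition is transitivity. A defining modal formula is □r → □□r.
Suppose □r→□□r is valid. Take Rxy, Ryz and set V(r)={w : Rxw}. Then □r at x, so □□r at x, so □r at y, so r at z, i.e. Rxz.

Yes, by □r → □□r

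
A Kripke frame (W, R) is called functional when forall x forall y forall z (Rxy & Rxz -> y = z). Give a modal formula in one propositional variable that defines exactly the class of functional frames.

◇q → □q

The condition is partial functionality. The CD schema ◇q → □q defines it.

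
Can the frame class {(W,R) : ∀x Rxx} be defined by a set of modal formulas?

Yes, by □p → p

Yes: it is reflexivity, defined by the T schema □p → p.
Suppose □p→p is valid. At any x set V(p)={w : Rxw}. Then □p holds at x, so p holds at x, i.e. Rxx.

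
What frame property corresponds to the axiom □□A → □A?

Suppose □□A→□A is valid. Take Rxy and set V(A)={w : xR²w}. Then □□A at x, so □A at x, so A at y, i.e. ∃z(Rxz∧Rzy).
Conversely, any frame satisfying ∀x ∀y (Rxy → ∃z (Rxz ∧ Rzy)) validates the schema.
So the correspondent is density.

density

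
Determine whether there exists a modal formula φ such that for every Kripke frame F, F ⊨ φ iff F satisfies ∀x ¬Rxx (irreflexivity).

If a class were modally definable it would be closed under surjective bounded morphisms (Goldblatt–Thomason).
The 4-cycle (worlds w0,w1,w2,w3 with w0→w1→w2→w3→w0) is irreflexive, and the map sending every world to a single reflexive point • is a surjective bounded morphism (forth: every edge maps to (•,•); back: every world has a successor). So any modal formula valid on the 4-cycle is also valid on the reflexive point, which is not irreflexive.
Hence irreflexivity is not modally definable.

Not modally definable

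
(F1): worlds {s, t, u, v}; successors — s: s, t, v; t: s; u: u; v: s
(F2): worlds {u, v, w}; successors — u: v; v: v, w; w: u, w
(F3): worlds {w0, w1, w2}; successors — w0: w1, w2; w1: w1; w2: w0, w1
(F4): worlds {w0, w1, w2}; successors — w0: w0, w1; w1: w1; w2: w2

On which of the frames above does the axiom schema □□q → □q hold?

The schema corresponds to density: ∀x ∀y (Rxy → ∃z (Rxz ∧ Rzy)).
(F1): condition met.
(F2): condition met.
(F3): fails — Rw0w2 but no z with Rw0z and Rzw2.
(F4): condition met.
Valid on: (F1), (F2), (F4).

(F1), (F2), (F4)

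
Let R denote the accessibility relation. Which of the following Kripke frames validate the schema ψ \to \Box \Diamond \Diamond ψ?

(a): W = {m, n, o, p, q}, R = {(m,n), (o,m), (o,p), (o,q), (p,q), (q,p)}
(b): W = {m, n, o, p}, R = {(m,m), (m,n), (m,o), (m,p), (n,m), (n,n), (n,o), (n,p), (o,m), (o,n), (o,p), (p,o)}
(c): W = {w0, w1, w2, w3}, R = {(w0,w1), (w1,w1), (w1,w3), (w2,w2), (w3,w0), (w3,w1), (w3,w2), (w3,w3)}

Frame correspondent (Sahlqvist): \forall x \forall z (xRz \to \exists w (x = w \wedge z R^2 w)) — i.e. a generalized confluence (Geach) condition.
(a): fails — mRn but no w with m=w and nR²w.
(b): fails — oRp but no w with o=w and pR²w.
(c): fails — w3Rw2 but no w with w3=w and w2R²w.

none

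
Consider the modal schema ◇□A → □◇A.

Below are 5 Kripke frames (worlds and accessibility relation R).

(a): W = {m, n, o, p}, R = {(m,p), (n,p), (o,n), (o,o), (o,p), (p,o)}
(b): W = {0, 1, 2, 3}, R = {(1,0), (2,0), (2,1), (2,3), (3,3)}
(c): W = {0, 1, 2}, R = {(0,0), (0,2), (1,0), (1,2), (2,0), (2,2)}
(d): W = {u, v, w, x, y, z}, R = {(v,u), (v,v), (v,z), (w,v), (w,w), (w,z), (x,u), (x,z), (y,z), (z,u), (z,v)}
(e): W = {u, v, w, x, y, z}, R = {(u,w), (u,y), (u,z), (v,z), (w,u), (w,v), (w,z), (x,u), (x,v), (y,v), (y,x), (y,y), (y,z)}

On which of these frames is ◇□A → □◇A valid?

This is the axiom for convergence; its first-order frame correspondent is ∀x ∀y ∀z (Rxy ∧ Rxz → ∃w (Ryw ∧ Rzw)).
(a): fails — Ron and Rop but n and p have no common successor.
(b): fails — R10 and R10 but 0 and 0 have no common successor.
(c): ✓.
(d): fails — Rvv and Rvu but v and u have no common successor.
(e): fails — Ruz and Ruz but z and z have no common successor.
Valid on: (c).

(c)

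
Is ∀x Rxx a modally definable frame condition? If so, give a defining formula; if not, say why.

The condition is reflexivity. A defining modal formula is □p → p.
Suppose □p→p is valid. At any x set V(p)={w : Rxw}. Then □p holds at x, so p holds at x, i.e. Rxx.

Definable; □p → p defines it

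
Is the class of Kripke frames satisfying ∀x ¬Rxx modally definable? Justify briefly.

If a class were modally definable it would be closed under surjective bounded morphisms (Goldblatt–Thomason).
The 5-cycle (worlds 0,1,2,3,4 with 0→1→2→3→4→0) is irreflexive, and the map sending every world to a single reflexive point • is a surjective bounded morphism (forth: every edge maps to (•,•); back: every world has a successor). So any modal formula valid on the 5-cycle is also valid on the reflexive point, which is not irreflexive.
So no modal formula (or set of formulas) defines exactly the irreflexive frames.

No — not modally definable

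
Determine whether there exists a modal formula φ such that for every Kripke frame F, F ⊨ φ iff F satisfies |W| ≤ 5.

Modal frame validity is preserved under disjoint unions.
Any modal formula valid on each of 6 disjoint one-world frames is valid on their disjoint union (validity is preserved under disjoint unions). Each one-world frame has |W|=1≤5, but the union has |W|=6.
Hence having at most 5 worlds is not modally definable.

No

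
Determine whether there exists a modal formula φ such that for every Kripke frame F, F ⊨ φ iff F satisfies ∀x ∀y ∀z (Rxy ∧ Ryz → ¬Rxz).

If a class were modally definable it would be closed under surjective bounded morphisms (Goldblatt–Thomason).
The 7-cycle (worlds s,t,u,v,w,x,y with s→t→u→v→w→x→y→s) is intransitive. Mapping every world to a single reflexive point • is a surjective bounded morphism; the reflexive point is not intransitive (R••∧R•• but R••).
So no modal formula (or set of formulas) defines exactly the intransitive frames.

Not definable by any modal formula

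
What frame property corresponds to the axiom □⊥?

emptiness of R: ∀x ∀y ¬Rxy

□⊥ is valid iff no world has any successor (otherwise □⊥ fails at any world with one).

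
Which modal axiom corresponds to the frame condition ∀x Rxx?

□s → s

This is reflexivity; the standard corresponding axiom is T: □s → s.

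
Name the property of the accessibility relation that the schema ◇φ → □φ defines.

Suppose ◇φ→□φ is valid. Take Rxy, Rxz and set V(φ)={y}. Then ◇φ at x, so □φ at x, so φ at z, i.e. z=y.

partial functionality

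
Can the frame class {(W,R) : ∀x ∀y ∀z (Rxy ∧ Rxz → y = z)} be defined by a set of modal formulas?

Yes — defined by ◇q → □q

This is a Sahlqvist condition; the CD axiom ◇q → □q defines it.
Suppose ◇q→□q is valid. Take Rxy, Rxz and set V(q)={y}. Then ◇q at x, so □q at x, so q at z, i.e. z=y.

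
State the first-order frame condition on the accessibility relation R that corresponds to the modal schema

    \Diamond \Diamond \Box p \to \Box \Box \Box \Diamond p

This is a Sahlqvist (Geach-type) schema ◇^2□^1p → □^3◇^1p.
Minimal-valuation argument: fix x; take any y with xR^2y and any z with xR^3z. Set V(p) to the set of worlds R-reachable from y in exactly 1 step. Then □^1p holds at y, so the antecedent holds at x; validity forces ◇^1p at z, giving a w with zR^1w and yR^1w.
First-order correspondent: \forall x \forall y \forall z ((x R^2 y \wedge x R^3 z) \to \exists w (yRw \wedge zRw)).

\forall x \forall y \forall z ((x R^2 y \wedge x R^3 z) \to \exists w (yRw \wedge zRw))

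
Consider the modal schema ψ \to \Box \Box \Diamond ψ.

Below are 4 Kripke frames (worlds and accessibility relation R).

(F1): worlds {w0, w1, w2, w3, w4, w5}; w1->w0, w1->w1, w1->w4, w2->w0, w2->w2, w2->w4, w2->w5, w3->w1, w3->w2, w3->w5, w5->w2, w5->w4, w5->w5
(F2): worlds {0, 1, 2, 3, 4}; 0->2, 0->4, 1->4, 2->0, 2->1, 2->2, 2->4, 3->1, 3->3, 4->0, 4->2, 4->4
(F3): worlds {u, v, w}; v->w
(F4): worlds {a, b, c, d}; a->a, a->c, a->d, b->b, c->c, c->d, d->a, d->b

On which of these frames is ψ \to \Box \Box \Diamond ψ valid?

The schema corresponds to a generalized confluence (Geach) condition: \forall x \forall z (x R^2 z \to \exists w (x = w \wedge zRw)).
(F1): fails — w1R²w0 but no w with w1=w and w0Rw.
(F2): fails — 0R²0 but no w with 0=w and 0Rw.
(F3): ✓.
(F4): fails — aR²b but no w with a=w and bRw.
Valid on: (F3).

(F3)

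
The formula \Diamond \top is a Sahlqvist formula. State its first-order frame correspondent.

This is a form of the D axiom.
It corresponds to seriality: \forall x \exists y Rxy.

seriality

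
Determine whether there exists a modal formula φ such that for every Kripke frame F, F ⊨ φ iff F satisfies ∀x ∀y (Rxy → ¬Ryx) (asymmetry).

Not modally definable

If a class were modally definable it would be closed under surjective bounded morphisms (Goldblatt–Thomason).
The 3-cycle (worlds s,t,u with s→t→u→s) is asymmetric. Mapping every world to a single reflexive point • is a surjective bounded morphism, and the reflexive point is not asymmetric (R•• but asymmetry requires ¬R••).
So the class is not modally definable.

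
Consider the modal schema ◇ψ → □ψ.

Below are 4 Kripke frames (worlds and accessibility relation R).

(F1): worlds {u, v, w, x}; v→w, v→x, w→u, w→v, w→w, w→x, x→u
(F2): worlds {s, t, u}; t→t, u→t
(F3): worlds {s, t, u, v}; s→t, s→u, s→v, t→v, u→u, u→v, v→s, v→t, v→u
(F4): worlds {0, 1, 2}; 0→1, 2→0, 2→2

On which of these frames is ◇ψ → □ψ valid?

This is the axiom for partial functionality; its first-order frame correspondent is ∀x ∀y ∀z (Rxy ∧ Rxz → y = z).
(F1): fails — v sees both w and x.
(F2): satisfies the condition.
(F3): fails — s sees both t and u.
(F4): fails — 2 sees both 0 and 2.
Valid on: (F2).

(F2)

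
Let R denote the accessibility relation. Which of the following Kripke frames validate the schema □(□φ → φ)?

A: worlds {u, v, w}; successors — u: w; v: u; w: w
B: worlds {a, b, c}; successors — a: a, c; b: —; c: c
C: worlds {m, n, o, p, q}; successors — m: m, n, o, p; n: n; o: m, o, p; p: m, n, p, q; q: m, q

B, C

This is the axiom for shift-reflexivity; its first-order frame correspondent is ∀x ∀y (Rxy → Ryy).
A: fails — Rvu but not Ruu.
B: satisfies the condition.
C: satisfies the condition.
Valid on: B, C.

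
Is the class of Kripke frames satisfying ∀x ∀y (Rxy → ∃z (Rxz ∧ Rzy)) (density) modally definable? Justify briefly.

Yes: it is density, defined by the C4 schema □□p → □p.
Suppose □□p→□p is valid. Take Rxy and set V(p)={w : xR²w}. Then □□p at x, so □p at x, so p at y, i.e. ∃z(Rxz∧Rzy).

Yes — defined by □□p → □p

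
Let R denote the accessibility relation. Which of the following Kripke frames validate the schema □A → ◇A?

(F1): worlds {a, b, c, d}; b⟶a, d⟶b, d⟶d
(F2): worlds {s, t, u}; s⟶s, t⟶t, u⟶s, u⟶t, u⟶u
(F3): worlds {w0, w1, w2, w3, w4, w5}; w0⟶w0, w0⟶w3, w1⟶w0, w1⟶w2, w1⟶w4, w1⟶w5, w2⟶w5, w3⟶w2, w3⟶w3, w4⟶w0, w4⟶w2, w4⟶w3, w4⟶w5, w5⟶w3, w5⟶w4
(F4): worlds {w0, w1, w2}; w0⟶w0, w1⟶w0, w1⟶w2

Frame correspondent (Sahlqvist): ∀x ∃y Rxy — i.e. seriality.
(F1): fails — world a has no successor.
(F2): holds.
(F3): holds.
(F4): fails — world w2 has no successor.
Valid on: (F2), (F3).

(F2), (F3)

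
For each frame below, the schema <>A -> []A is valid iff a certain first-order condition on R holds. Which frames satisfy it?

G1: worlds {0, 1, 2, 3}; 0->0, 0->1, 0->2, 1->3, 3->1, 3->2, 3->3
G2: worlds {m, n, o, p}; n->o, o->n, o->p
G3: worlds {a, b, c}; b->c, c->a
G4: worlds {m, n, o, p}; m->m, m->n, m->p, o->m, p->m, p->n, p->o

G3

The schema corresponds to partial functionality: forall x forall y forall z (Rxy & Rxz -> y = z).
G1: fails — 0 sees both 0 and 1.
G2: fails — o sees both n and p.
G3: ✓.
G4: fails — m sees both m and n.
Valid on: G3.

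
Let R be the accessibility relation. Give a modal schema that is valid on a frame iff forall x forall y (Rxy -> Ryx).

ψ → □◇ψ

This is symmetry; the standard corresponding axiom is B: ψ → □◇ψ.
Suppose ψ→□◇ψ is valid. Take Rxy and set V(ψ)={x}. Then ψ at x, so □◇ψ at x, so ◇ψ at y, so some z with Ryz has ψ; z=x, i.e. Ryx.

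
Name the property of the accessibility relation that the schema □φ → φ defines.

reflexivity

Suppose □φ→φ is valid. At any x set V(φ)={w : Rxw}. Then □φ holds at x, so φ holds at x, i.e. Rxx.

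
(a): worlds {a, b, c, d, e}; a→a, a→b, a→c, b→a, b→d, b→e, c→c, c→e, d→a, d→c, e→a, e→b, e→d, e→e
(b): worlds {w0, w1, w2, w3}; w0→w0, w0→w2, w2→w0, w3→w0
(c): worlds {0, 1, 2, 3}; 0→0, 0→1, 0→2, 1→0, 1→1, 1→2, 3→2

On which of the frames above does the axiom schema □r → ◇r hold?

(a)

Frame correspondent (Sahlqvist): ∀x ∃y Rxy — i.e. seriality.
(a): satisfies the condition.
(b): fails — world w1 has no successor.
(c): fails — world 2 has no successor.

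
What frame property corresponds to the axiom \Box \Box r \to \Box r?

Suppose □□r→□r is valid. Take Rxy and set V(r)={w : xR²w}. Then □□r at x, so □r at x, so r at y, i.e. ∃z(Rxz∧Rzy).
Conversely, any frame satisfying \forall x \forall y (Rxy \to \exists z (Rxz \wedge Rzy)) validates the schema.
So the correspondent is density.

density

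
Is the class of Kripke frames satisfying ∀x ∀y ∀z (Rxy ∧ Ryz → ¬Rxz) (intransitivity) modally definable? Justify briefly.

If a class were modally definable it would be closed under surjective bounded morphisms (Goldblatt–Thomason).
The 7-cycle (worlds s,t,u,v,w,x,y with s→t→u→v→w→x→y→s) is intransitive. Mapping every world to a single reflexive point • is a surjective bounded morphism; the reflexive point is not intransitive (R••∧R•• but R••).
So no modal formula (or set of formulas) defines exactly the intransitive frames.

No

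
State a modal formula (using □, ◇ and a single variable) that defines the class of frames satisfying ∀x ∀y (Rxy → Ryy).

□(□q → q)

This is shift-reflexivity; the standard corresponding axiom is T□: □(□q → q).
Suppose □(□q→q) is valid. Take Rxy and set V(q)={w : Ryw}. Then at y, □q holds; since □(□q→q) at x, □q→q at y, so q at y, i.e. Ryy.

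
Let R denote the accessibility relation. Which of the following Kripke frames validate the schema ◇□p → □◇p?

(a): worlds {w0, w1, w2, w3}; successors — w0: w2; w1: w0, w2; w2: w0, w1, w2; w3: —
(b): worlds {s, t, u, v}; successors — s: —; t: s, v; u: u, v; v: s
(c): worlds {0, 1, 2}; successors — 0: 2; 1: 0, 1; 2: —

(a)

Frame correspondent (Sahlqvist): ∀x ∀y ∀z (Rxy ∧ Rxz → ∃w (Ryw ∧ Rzw)) — i.e. convergence.
(a): condition met.
(b): fails — Rtv and Rts but v and s have no common successor.
(c): fails — R02 and R02 but 2 and 2 have no common successor.
Valid on: (a).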